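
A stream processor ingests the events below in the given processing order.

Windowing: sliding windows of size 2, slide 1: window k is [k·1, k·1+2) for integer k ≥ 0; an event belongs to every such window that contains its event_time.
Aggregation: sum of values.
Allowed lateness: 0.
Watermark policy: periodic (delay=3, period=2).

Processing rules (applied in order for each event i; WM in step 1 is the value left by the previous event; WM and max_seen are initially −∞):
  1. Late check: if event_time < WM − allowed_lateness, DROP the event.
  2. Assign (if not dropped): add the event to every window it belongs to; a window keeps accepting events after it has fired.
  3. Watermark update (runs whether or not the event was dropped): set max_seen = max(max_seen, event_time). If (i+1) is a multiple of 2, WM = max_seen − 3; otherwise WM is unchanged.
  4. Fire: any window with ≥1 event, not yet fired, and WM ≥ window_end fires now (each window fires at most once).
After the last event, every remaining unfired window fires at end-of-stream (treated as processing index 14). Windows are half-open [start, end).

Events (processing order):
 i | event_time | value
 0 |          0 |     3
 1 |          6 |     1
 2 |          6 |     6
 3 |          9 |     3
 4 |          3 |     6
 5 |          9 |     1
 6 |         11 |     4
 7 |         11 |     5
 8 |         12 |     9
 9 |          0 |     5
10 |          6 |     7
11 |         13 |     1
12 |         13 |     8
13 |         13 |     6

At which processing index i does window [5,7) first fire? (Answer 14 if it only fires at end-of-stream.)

7

i=0 t=0 v=3: → [0,2); WM=−∞
i=1 t=6 v=1: → [6,8),[5,7); WM=3; [0,2) fires=3
i=2 t=6 v=6: → [6,8),[5,7); WM=3
i=3 t=9 v=3: → [9,11),[8,10); WM=6
i=4 t=3 v=6: DROP (t<6-0); WM=6
i=5 t=9 v=1: → [9,11),[8,10); WM=6
i=6 t=11 v=4: → [11,13),[10,12); WM=6
i=7 t=11 v=5: → [11,13),[10,12); WM=8; [5,7) fires=7 [6,8) fires=7
i=8 t=12 v=9: → [12,14),[11,13); WM=8
i=9 t=0 v=5: DROP (t<8-0); WM=9
i=10 t=6 v=7: DROP (t<9-0); WM=9
i=11 t=13 v=1: → [13,15),[12,14); WM=10; [8,10) fires=4
i=12 t=13 v=8: → [13,15),[12,14); WM=10
i=13 t=13 v=6: → [13,15),[12,14); WM=10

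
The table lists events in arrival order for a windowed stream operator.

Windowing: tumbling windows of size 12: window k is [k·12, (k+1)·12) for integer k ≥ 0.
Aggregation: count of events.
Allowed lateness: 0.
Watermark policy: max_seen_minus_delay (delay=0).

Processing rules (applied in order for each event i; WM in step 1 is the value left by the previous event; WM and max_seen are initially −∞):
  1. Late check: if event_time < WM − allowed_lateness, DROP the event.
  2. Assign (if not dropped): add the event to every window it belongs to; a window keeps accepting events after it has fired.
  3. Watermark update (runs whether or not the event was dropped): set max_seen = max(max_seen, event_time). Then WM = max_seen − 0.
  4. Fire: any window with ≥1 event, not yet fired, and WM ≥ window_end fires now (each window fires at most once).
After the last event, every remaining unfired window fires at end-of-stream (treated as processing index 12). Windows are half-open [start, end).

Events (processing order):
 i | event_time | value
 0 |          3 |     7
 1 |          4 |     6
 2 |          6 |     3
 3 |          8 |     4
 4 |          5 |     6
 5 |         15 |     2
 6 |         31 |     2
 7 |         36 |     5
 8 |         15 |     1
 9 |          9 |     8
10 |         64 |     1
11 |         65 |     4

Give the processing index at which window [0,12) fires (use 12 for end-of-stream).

i=0 t=3 v=7: → [0,12); WM=3
i=1 t=4 v=6: → [0,12); WM=4
i=2 t=6 v=3: → [0,12); WM=6
i=3 t=8 v=4: → [0,12); WM=8
i=4 t=5 v=6: DROP (t<8-0); WM=8
i=5 t=15 v=2: → [12,24); WM=15; [0,12) fires=4
i=6 t=31 v=2: → [24,36); WM=31; [12,24) fires=1
i=7 t=36 v=5: → [36,48); WM=36; [24,36) fires=1
i=8 t=15 v=1: DROP (t<36-0); WM=36
i=9 t=9 v=8: DROP (t<36-0); WM=36
i=10 t=64 v=1: → [60,72); WM=64; [36,48) fires=1
i=11 t=65 v=4: → [60,72); WM=65

5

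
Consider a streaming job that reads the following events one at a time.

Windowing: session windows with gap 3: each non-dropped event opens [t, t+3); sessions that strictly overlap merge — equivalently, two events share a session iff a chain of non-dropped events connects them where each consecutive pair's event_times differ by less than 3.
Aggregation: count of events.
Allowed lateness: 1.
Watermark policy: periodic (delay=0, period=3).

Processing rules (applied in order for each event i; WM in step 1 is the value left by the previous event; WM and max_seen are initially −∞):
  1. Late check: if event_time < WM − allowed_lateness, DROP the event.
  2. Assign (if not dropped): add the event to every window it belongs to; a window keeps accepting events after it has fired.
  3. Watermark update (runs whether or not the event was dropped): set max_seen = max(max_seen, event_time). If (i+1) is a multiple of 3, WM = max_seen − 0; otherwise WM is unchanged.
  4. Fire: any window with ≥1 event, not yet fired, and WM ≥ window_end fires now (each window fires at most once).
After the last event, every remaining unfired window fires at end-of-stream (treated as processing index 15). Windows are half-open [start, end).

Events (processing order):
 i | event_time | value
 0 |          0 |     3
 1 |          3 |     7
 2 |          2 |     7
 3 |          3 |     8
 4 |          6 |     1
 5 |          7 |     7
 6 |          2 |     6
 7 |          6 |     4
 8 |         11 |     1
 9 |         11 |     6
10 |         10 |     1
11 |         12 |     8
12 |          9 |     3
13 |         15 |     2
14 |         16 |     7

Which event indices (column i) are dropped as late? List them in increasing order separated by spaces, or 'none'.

i=0 t=0 v=3: → [0,3); WM=−∞
i=1 t=3 v=7: → [3,6); WM=−∞
i=2 t=2 v=7: → [0,6); WM=3
i=3 t=3 v=8: → [0,6); WM=3
i=4 t=6 v=1: → [6,9); WM=3
i=5 t=7 v=7: → [6,10); WM=7
i=6 t=2 v=6: DROP (t<7-1); WM=7
i=7 t=6 v=4: → [6,10); WM=7
i=8 t=11 v=1: → [11,14); WM=11
i=9 t=11 v=6: → [11,14); WM=11
i=10 t=10 v=1: → [10,14); WM=11
i=11 t=12 v=8: → [10,15); WM=12
i=12 t=9 v=3: DROP (t<12-1); WM=12
i=13 t=15 v=2: → [15,18); WM=12
i=14 t=16 v=7: → [15,19); WM=16

6 12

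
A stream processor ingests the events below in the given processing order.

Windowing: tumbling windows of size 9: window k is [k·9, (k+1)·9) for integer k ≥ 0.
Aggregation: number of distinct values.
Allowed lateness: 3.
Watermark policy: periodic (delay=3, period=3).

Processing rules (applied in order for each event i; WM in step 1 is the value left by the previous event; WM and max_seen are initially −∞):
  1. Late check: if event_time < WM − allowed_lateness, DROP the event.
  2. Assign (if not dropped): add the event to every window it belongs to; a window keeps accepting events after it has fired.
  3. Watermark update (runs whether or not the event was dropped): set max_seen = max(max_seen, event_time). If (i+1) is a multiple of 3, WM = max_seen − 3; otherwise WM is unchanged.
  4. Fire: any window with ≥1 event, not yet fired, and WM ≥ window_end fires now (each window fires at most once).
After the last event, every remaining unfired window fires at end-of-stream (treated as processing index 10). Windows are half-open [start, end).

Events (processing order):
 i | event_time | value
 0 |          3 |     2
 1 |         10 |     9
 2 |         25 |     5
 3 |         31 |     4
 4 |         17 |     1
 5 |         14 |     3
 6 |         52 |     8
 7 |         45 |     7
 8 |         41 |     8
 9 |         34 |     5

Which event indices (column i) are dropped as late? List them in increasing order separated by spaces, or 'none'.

4 5 9

i=0 t=3 v=2: → [0,9); WM=−∞
i=1 t=10 v=9: → [9,18); WM=−∞
i=2 t=25 v=5: → [18,27); WM=22; [0,9) fires=1 [9,18) fires=1
i=3 t=31 v=4: → [27,36); WM=22
i=4 t=17 v=1: DROP (t<22-3); WM=22
i=5 t=14 v=3: DROP (t<22-3); WM=28; [18,27) fires=1
i=6 t=52 v=8: → [45,54); WM=28
i=7 t=45 v=7: → [45,54); WM=28
i=8 t=41 v=8: → [36,45); WM=49; [27,36) fires=1 [36,45) fires=1
i=9 t=34 v=5: DROP (t<49-3); WM=49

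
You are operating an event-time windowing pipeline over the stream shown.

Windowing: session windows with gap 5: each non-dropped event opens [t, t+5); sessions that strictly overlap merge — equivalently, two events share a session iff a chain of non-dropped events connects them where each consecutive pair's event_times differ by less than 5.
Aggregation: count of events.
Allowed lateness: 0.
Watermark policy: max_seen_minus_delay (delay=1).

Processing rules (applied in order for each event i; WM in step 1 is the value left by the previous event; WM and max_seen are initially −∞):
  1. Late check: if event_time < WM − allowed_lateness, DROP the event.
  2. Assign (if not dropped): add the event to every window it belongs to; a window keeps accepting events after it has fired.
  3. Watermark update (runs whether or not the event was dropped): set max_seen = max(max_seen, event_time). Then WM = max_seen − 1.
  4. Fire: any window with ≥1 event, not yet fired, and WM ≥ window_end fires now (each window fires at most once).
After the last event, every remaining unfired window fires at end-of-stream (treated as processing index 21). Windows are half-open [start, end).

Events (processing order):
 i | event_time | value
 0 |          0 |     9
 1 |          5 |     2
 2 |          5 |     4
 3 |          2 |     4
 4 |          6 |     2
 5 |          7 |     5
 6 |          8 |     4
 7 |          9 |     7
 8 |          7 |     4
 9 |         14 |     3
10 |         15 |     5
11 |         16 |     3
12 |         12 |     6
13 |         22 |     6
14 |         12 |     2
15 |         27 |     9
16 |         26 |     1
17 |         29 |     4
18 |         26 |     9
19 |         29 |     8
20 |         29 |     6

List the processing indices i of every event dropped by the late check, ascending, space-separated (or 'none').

3 8 12 14 18

i=0 t=0 v=9: → [0,5); WM=-1
i=1 t=5 v=2: → [5,10); WM=4
i=2 t=5 v=4: → [5,10); WM=4
i=3 t=2 v=4: DROP (t<4-0); WM=4
i=4 t=6 v=2: → [5,11); WM=5
i=5 t=7 v=5: → [5,12); WM=6
i=6 t=8 v=4: → [5,13); WM=7
i=7 t=9 v=7: → [5,14); WM=8
i=8 t=7 v=4: DROP (t<8-0); WM=8
i=9 t=14 v=3: → [14,19); WM=13
i=10 t=15 v=5: → [14,20); WM=14
i=11 t=16 v=3: → [14,21); WM=15
i=12 t=12 v=6: DROP (t<15-0); WM=15
i=13 t=22 v=6: → [22,27); WM=21
i=14 t=12 v=2: DROP (t<21-0); WM=21
i=15 t=27 v=9: → [27,32); WM=26
i=16 t=26 v=1: → [22,32); WM=26
i=17 t=29 v=4: → [22,34); WM=28
i=18 t=26 v=9: DROP (t<28-0); WM=28
i=19 t=29 v=8: → [22,34); WM=28
i=20 t=29 v=6: → [22,34); WM=28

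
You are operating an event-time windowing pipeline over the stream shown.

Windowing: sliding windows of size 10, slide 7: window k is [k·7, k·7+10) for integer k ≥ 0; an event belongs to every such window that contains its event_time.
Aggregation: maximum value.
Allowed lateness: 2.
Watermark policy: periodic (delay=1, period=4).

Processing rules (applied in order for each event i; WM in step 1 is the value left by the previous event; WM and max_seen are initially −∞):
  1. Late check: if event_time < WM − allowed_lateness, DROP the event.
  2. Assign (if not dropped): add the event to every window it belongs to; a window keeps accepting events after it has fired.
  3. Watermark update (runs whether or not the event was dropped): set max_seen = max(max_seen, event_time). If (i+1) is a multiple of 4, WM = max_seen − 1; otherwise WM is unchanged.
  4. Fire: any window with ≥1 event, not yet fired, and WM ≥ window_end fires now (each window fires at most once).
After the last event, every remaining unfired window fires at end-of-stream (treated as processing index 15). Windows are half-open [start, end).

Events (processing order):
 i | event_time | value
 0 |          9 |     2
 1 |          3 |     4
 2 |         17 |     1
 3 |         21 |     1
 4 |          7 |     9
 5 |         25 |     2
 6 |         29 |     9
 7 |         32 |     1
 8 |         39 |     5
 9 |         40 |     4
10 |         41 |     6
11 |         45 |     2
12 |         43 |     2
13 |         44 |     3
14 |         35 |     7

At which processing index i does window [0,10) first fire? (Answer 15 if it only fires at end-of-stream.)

i=0 t=9 v=2: → [7,17),[0,10); WM=−∞
i=1 t=3 v=4: → [0,10); WM=−∞
i=2 t=17 v=1: → [14,24); WM=−∞
i=3 t=21 v=1: → [21,31),[14,24); WM=20; [0,10) fires=4 [7,17) fires=2
i=4 t=7 v=9: DROP (t<20-2); WM=20
i=5 t=25 v=2: → [21,31); WM=20
i=6 t=29 v=9: → [28,38),[21,31); WM=20
i=7 t=32 v=1: → [28,38); WM=31; [14,24) fires=1 [21,31) fires=9
i=8 t=39 v=5: → [35,45); WM=31
i=9 t=40 v=4: → [35,45); WM=31
i=10 t=41 v=6: → [35,45); WM=31
i=11 t=45 v=2: → [42,52); WM=44; [28,38) fires=9
i=12 t=43 v=2: → [42,52),[35,45); WM=44
i=13 t=44 v=3: → [42,52),[35,45); WM=44
i=14 t=35 v=7: DROP (t<44-2); WM=44

3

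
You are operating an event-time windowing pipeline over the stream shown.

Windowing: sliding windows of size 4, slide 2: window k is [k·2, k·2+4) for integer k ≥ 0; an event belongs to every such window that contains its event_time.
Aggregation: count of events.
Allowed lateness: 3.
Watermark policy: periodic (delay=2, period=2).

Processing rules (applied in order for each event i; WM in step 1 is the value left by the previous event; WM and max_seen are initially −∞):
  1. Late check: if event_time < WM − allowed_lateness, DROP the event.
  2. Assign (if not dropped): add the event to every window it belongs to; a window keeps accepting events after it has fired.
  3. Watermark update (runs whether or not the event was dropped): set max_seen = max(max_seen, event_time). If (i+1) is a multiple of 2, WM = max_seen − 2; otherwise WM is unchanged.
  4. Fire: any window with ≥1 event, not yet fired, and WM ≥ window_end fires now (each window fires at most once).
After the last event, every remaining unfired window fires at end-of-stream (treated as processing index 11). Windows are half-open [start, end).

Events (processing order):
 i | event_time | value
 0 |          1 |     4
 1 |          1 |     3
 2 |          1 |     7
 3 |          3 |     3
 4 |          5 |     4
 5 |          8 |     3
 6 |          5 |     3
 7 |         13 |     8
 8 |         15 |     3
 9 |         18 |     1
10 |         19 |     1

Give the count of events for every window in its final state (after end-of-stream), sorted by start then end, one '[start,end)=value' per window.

[0,4)=4 [2,6)=3 [4,8)=2 [6,10)=1 [8,12)=1 [10,14)=1 [12,16)=2 [14,18)=1 [16,20)=2 [18,22)=2

i=0 t=1 v=4: → [0,4); WM=−∞
i=1 t=1 v=3: → [0,4); WM=-1
i=2 t=1 v=7: → [0,4); WM=-1
i=3 t=3 v=3: → [2,6),[0,4); WM=1
i=4 t=5 v=4: → [4,8),[2,6); WM=1
i=5 t=8 v=3: → [8,12),[6,10); WM=6; [0,4) fires=4 [2,6) fires=2
i=6 t=5 v=3: → [4,8),[2,6); WM=6
i=7 t=13 v=8: → [12,16),[10,14); WM=11; [4,8) fires=2 [6,10) fires=1
i=8 t=15 v=3: → [14,18),[12,16); WM=11
i=9 t=18 v=1: → [18,22),[16,20); WM=16; [8,12) fires=1 [10,14) fires=1 [12,16) fires=2
i=10 t=19 v=1: → [18,22),[16,20); WM=16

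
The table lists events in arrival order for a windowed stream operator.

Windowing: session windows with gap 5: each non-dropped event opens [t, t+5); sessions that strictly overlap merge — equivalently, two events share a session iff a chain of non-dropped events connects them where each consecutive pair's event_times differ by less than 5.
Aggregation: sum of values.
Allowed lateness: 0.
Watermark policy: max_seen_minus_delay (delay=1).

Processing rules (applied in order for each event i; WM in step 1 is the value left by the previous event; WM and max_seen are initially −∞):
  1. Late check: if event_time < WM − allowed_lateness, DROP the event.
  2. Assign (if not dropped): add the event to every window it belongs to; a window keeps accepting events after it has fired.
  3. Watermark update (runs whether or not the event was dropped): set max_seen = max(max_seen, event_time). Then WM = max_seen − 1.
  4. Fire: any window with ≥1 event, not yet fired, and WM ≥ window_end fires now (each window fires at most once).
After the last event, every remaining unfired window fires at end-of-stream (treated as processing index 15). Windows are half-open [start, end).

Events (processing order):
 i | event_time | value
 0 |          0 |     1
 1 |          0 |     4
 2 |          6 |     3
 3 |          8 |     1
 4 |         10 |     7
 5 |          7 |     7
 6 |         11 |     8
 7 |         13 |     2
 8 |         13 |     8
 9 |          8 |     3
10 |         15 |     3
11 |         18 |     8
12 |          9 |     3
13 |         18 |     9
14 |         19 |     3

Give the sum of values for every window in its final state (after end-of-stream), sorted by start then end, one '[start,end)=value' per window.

i=0 t=0 v=1: → [0,5); WM=-1
i=1 t=0 v=4: → [0,5); WM=-1
i=2 t=6 v=3: → [6,11); WM=5
i=3 t=8 v=1: → [6,13); WM=7
i=4 t=10 v=7: → [6,15); WM=9
i=5 t=7 v=7: DROP (t<9-0); WM=9
i=6 t=11 v=8: → [6,16); WM=10
i=7 t=13 v=2: → [6,18); WM=12
i=8 t=13 v=8: → [6,18); WM=12
i=9 t=8 v=3: DROP (t<12-0); WM=12
i=10 t=15 v=3: → [6,20); WM=14
i=11 t=18 v=8: → [6,23); WM=17
i=12 t=9 v=3: DROP (t<17-0); WM=17
i=13 t=18 v=9: → [6,23); WM=17
i=14 t=19 v=3: → [6,24); WM=18

[0,5)=5 [6,24)=52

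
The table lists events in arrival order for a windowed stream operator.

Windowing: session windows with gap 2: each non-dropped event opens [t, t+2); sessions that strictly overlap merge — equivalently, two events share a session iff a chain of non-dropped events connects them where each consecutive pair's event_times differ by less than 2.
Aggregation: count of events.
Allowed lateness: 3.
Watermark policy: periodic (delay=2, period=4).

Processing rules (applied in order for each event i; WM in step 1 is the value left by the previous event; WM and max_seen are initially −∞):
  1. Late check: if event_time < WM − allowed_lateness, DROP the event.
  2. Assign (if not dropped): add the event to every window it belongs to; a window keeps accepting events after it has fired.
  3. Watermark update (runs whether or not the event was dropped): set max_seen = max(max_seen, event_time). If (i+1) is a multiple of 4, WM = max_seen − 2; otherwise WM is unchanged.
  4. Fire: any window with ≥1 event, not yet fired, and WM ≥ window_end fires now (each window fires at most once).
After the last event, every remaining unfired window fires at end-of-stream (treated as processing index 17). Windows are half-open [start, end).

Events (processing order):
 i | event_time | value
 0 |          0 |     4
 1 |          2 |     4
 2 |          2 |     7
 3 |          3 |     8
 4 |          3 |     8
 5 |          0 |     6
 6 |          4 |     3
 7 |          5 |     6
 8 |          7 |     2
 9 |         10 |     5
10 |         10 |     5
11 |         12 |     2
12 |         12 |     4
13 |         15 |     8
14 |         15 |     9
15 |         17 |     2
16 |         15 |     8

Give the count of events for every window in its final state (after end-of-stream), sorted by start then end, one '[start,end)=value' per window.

i=0 t=0 v=4: → [0,2); WM=−∞
i=1 t=2 v=4: → [2,4); WM=−∞
i=2 t=2 v=7: → [2,4); WM=−∞
i=3 t=3 v=8: → [2,5); WM=1
i=4 t=3 v=8: → [2,5); WM=1
i=5 t=0 v=6: → [0,2); WM=1
i=6 t=4 v=3: → [2,6); WM=1
i=7 t=5 v=6: → [2,7); WM=3
i=8 t=7 v=2: → [7,9); WM=3
i=9 t=10 v=5: → [10,12); WM=3
i=10 t=10 v=5: → [10,12); WM=3
i=11 t=12 v=2: → [12,14); WM=10
i=12 t=12 v=4: → [12,14); WM=10
i=13 t=15 v=8: → [15,17); WM=10
i=14 t=15 v=9: → [15,17); WM=10
i=15 t=17 v=2: → [17,19); WM=15
i=16 t=15 v=8: → [15,17); WM=15

[0,2)=2 [2,7)=6 [7,9)=1 [10,12)=2 [12,14)=2 [15,17)=3 [17,19)=1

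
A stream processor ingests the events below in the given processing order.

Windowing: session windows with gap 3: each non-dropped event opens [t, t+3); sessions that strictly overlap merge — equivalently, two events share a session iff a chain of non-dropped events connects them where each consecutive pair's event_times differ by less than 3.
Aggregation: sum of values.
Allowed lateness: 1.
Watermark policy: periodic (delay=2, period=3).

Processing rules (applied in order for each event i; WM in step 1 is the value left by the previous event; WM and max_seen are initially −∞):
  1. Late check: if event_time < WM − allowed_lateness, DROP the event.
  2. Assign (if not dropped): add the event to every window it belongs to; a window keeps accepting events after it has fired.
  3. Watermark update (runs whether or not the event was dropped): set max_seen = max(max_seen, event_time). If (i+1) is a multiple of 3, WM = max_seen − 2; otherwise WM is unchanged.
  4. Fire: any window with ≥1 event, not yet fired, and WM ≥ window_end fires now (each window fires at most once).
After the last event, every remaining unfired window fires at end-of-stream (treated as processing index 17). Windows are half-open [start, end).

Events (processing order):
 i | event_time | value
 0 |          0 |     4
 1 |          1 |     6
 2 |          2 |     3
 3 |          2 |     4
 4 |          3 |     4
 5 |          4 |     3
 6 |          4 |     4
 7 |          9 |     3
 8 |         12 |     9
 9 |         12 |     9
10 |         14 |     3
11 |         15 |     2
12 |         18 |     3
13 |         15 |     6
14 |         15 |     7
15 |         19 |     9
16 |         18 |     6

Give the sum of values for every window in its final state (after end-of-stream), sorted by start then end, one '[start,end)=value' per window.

i=0 t=0 v=4: → [0,3); WM=−∞
i=1 t=1 v=6: → [0,4); WM=−∞
i=2 t=2 v=3: → [0,5); WM=0
i=3 t=2 v=4: → [0,5); WM=0
i=4 t=3 v=4: → [0,6); WM=0
i=5 t=4 v=3: → [0,7); WM=2
i=6 t=4 v=4: → [0,7); WM=2
i=7 t=9 v=3: → [9,12); WM=2
i=8 t=12 v=9: → [12,15); WM=10
i=9 t=12 v=9: → [12,15); WM=10
i=10 t=14 v=3: → [12,17); WM=10
i=11 t=15 v=2: → [12,18); WM=13
i=12 t=18 v=3: → [18,21); WM=13
i=13 t=15 v=6: → [12,18); WM=13
i=14 t=15 v=7: → [12,18); WM=16
i=15 t=19 v=9: → [18,22); WM=16
i=16 t=18 v=6: → [18,22); WM=16

[0,7)=28 [9,12)=3 [12,18)=36 [18,22)=18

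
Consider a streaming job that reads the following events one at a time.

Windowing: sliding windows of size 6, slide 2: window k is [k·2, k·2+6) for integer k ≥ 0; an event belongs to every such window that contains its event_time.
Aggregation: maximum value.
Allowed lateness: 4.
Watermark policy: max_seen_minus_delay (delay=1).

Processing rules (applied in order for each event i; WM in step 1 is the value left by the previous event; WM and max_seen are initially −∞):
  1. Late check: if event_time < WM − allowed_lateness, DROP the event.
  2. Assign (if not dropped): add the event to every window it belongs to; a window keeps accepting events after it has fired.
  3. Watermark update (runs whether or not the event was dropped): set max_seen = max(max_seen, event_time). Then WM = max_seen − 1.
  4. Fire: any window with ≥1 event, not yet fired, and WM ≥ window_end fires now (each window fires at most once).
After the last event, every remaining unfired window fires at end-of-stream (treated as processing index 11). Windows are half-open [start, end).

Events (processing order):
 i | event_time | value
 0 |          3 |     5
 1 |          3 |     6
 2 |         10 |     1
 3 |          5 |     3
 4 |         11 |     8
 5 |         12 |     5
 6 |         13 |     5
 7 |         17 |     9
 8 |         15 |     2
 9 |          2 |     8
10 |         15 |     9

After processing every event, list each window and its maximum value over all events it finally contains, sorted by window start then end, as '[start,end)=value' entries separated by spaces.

[0,6)=6 [2,8)=6 [4,10)=3 [6,12)=8 [8,14)=8 [10,16)=9 [12,18)=9 [14,20)=9 [16,22)=9

i=0 t=3 v=5: → [2,8),[0,6); WM=2
i=1 t=3 v=6: → [2,8),[0,6); WM=2
i=2 t=10 v=1: → [10,16),[8,14),[6,12); WM=9; [0,6) fires=6 [2,8) fires=6
i=3 t=5 v=3: → [4,10),[2,8),[0,6); WM=9
i=4 t=11 v=8: → [10,16),[8,14),[6,12); WM=10; [4,10) fires=3
i=5 t=12 v=5: → [12,18),[10,16),[8,14); WM=11
i=6 t=13 v=5: → [12,18),[10,16),[8,14); WM=12; [6,12) fires=8
i=7 t=17 v=9: → [16,22),[14,20),[12,18); WM=16; [8,14) fires=8 [10,16) fires=8
i=8 t=15 v=2: → [14,20),[12,18),[10,16); WM=16
i=9 t=2 v=8: DROP (t<16-4); WM=16
i=10 t=15 v=9: → [14,20),[12,18),[10,16); WM=16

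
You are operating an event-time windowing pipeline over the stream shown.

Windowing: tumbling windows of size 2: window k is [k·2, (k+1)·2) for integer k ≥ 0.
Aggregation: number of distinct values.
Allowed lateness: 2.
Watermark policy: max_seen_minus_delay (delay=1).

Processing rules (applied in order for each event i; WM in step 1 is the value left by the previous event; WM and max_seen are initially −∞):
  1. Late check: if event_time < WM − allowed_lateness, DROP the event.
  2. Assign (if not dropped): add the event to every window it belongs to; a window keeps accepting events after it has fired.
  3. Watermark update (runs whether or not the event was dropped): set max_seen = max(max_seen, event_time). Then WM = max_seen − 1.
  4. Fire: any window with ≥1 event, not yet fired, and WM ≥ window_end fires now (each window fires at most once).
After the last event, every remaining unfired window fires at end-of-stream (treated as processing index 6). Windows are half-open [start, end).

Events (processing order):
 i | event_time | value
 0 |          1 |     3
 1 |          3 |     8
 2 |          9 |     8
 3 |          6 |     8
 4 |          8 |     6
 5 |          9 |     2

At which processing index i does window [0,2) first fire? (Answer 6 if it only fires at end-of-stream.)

i=0 t=1 v=3: → [0,2); WM=0
i=1 t=3 v=8: → [2,4); WM=2; [0,2) fires=1
i=2 t=9 v=8: → [8,10); WM=8; [2,4) fires=1
i=3 t=6 v=8: → [6,8); WM=8; [6,8) fires=1
i=4 t=8 v=6: → [8,10); WM=8
i=5 t=9 v=2: → [8,10); WM=8

1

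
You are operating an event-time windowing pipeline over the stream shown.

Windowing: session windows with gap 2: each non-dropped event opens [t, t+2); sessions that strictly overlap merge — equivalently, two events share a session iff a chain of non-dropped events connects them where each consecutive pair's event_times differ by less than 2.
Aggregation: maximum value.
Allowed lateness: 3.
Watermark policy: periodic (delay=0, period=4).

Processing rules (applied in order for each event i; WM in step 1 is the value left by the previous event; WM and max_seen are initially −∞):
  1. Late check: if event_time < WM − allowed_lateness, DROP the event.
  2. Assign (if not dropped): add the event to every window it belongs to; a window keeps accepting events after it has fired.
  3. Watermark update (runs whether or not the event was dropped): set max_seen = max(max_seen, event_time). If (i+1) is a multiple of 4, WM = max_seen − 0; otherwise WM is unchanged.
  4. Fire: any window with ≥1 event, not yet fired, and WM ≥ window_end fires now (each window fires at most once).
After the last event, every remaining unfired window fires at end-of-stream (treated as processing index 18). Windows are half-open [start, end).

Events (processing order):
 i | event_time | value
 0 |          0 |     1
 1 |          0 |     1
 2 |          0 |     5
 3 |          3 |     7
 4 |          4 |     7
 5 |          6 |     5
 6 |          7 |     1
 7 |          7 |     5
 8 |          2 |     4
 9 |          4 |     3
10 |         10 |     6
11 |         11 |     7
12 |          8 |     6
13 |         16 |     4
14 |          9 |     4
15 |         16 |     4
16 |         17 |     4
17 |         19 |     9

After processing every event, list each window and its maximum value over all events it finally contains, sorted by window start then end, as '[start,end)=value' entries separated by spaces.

[0,2)=5 [3,6)=7 [6,13)=7 [16,19)=4 [19,21)=9

i=0 t=0 v=1: → [0,2); WM=−∞
i=1 t=0 v=1: → [0,2); WM=−∞
i=2 t=0 v=5: → [0,2); WM=−∞
i=3 t=3 v=7: → [3,5); WM=3
i=4 t=4 v=7: → [3,6); WM=3
i=5 t=6 v=5: → [6,8); WM=3
i=6 t=7 v=1: → [6,9); WM=3
i=7 t=7 v=5: → [6,9); WM=7
i=8 t=2 v=4: DROP (t<7-3); WM=7
i=9 t=4 v=3: → [3,6); WM=7
i=10 t=10 v=6: → [10,12); WM=7
i=11 t=11 v=7: → [10,13); WM=11
i=12 t=8 v=6: → [6,10); WM=11
i=13 t=16 v=4: → [16,18); WM=11
i=14 t=9 v=4: → [6,13); WM=11
i=15 t=16 v=4: → [16,18); WM=16
i=16 t=17 v=4: → [16,19); WM=16
i=17 t=19 v=9: → [19,21); WM=16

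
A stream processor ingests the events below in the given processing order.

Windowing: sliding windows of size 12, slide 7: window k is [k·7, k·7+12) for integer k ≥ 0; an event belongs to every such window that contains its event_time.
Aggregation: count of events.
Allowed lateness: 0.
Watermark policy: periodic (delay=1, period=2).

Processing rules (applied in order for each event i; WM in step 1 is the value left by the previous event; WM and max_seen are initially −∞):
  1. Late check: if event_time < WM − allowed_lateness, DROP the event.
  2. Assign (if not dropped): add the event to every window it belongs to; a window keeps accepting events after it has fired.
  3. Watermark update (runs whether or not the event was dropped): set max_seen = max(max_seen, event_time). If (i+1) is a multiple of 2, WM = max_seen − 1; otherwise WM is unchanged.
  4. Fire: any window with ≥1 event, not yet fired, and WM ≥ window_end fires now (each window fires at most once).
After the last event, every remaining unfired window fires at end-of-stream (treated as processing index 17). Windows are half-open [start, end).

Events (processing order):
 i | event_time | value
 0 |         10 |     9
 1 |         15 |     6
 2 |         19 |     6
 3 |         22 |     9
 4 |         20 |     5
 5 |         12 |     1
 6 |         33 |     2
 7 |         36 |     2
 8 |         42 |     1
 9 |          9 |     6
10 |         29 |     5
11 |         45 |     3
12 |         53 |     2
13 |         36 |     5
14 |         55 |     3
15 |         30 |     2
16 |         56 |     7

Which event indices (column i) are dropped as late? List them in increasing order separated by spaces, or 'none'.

i=0 t=10 v=9: → [7,19),[0,12); WM=−∞
i=1 t=15 v=6: → [14,26),[7,19); WM=14; [0,12) fires=1
i=2 t=19 v=6: → [14,26); WM=14
i=3 t=22 v=9: → [21,33),[14,26); WM=21; [7,19) fires=2
i=4 t=20 v=5: DROP (t<21-0); WM=21
i=5 t=12 v=1: DROP (t<21-0); WM=21
i=6 t=33 v=2: → [28,40); WM=21
i=7 t=36 v=2: → [35,47),[28,40); WM=35; [14,26) fires=3 [21,33) fires=1
i=8 t=42 v=1: → [42,54),[35,47); WM=35
i=9 t=9 v=6: DROP (t<35-0); WM=41; [28,40) fires=2
i=10 t=29 v=5: DROP (t<41-0); WM=41
i=11 t=45 v=3: → [42,54),[35,47); WM=44
i=12 t=53 v=2: → [49,61),[42,54); WM=44
i=13 t=36 v=5: DROP (t<44-0); WM=52; [35,47) fires=3
i=14 t=55 v=3: → [49,61); WM=52
i=15 t=30 v=2: DROP (t<52-0); WM=54; [42,54) fires=3
i=16 t=56 v=7: → [56,68),[49,61); WM=54

4 5 9 10 13 15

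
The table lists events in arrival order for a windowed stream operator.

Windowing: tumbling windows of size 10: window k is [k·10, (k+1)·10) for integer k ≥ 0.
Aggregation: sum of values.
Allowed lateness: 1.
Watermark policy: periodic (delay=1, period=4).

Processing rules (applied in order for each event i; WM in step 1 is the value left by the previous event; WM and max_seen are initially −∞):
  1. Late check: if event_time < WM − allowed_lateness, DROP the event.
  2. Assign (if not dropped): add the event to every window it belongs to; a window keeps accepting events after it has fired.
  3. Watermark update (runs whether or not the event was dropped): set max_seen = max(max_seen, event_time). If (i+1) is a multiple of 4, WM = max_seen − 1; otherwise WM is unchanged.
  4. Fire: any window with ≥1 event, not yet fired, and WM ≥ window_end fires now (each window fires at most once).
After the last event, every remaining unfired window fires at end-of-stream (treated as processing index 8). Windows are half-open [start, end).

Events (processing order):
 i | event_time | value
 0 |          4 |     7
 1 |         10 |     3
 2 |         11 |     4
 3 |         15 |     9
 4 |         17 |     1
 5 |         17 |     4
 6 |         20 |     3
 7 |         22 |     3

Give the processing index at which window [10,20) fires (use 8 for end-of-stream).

i=0 t=4 v=7: → [0,10); WM=−∞
i=1 t=10 v=3: → [10,20); WM=−∞
i=2 t=11 v=4: → [10,20); WM=−∞
i=3 t=15 v=9: → [10,20); WM=14; [0,10) fires=7
i=4 t=17 v=1: → [10,20); WM=14
i=5 t=17 v=4: → [10,20); WM=14
i=6 t=20 v=3: → [20,30); WM=14
i=7 t=22 v=3: → [20,30); WM=21; [10,20) fires=21

7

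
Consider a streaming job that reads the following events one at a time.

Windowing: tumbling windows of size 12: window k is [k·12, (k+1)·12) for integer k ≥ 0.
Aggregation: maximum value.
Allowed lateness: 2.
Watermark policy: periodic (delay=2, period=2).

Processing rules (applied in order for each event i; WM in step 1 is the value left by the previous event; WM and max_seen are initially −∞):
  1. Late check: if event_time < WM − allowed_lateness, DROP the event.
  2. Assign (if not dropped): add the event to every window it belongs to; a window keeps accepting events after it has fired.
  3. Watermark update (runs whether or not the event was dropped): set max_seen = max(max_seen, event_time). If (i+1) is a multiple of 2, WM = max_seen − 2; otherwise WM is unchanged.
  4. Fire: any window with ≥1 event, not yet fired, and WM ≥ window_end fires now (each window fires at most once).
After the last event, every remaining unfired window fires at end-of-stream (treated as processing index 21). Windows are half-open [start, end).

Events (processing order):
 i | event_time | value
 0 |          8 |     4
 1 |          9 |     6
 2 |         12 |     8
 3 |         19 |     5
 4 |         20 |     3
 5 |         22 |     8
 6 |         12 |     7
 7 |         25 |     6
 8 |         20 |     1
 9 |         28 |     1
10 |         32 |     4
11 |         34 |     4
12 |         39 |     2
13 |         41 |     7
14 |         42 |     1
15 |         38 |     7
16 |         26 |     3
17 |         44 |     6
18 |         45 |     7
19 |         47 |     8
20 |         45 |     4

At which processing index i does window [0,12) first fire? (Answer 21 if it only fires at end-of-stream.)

i=0 t=8 v=4: → [0,12); WM=−∞
i=1 t=9 v=6: → [0,12); WM=7
i=2 t=12 v=8: → [12,24); WM=7
i=3 t=19 v=5: → [12,24); WM=17; [0,12) fires=6
i=4 t=20 v=3: → [12,24); WM=17
i=5 t=22 v=8: → [12,24); WM=20
i=6 t=12 v=7: DROP (t<20-2); WM=20
i=7 t=25 v=6: → [24,36); WM=23
i=8 t=20 v=1: DROP (t<23-2); WM=23
i=9 t=28 v=1: → [24,36); WM=26; [12,24) fires=8
i=10 t=32 v=4: → [24,36); WM=26
i=11 t=34 v=4: → [24,36); WM=32
i=12 t=39 v=2: → [36,48); WM=32
i=13 t=41 v=7: → [36,48); WM=39; [24,36) fires=6
i=14 t=42 v=1: → [36,48); WM=39
i=15 t=38 v=7: → [36,48); WM=40
i=16 t=26 v=3: DROP (t<40-2); WM=40
i=17 t=44 v=6: → [36,48); WM=42
i=18 t=45 v=7: → [36,48); WM=42
i=19 t=47 v=8: → [36,48); WM=45
i=20 t=45 v=4: → [36,48); WM=45

3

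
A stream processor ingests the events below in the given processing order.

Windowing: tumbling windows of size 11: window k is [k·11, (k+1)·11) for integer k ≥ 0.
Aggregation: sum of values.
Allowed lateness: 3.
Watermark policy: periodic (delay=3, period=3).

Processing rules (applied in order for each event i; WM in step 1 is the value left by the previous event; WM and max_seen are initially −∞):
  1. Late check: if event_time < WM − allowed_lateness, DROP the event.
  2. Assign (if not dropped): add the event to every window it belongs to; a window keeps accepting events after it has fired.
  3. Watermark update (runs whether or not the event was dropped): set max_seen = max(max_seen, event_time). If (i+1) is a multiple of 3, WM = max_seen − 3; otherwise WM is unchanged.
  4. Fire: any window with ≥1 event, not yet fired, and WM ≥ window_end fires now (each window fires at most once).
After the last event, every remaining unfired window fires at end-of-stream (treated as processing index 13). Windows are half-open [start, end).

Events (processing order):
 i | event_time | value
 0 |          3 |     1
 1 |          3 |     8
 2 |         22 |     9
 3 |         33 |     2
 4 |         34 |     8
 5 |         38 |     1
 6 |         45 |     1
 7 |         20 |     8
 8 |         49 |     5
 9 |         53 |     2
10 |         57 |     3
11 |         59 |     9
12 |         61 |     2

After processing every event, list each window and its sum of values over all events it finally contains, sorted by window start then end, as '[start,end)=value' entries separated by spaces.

i=0 t=3 v=1: → [0,11); WM=−∞
i=1 t=3 v=8: → [0,11); WM=−∞
i=2 t=22 v=9: → [22,33); WM=19; [0,11) fires=9
i=3 t=33 v=2: → [33,44); WM=19
i=4 t=34 v=8: → [33,44); WM=19
i=5 t=38 v=1: → [33,44); WM=35; [22,33) fires=9
i=6 t=45 v=1: → [44,55); WM=35
i=7 t=20 v=8: DROP (t<35-3); WM=35
i=8 t=49 v=5: → [44,55); WM=46; [33,44) fires=11
i=9 t=53 v=2: → [44,55); WM=46
i=10 t=57 v=3: → [55,66); WM=46
i=11 t=59 v=9: → [55,66); WM=56; [44,55) fires=8
i=12 t=61 v=2: → [55,66); WM=56

[0,11)=9 [22,33)=9 [33,44)=11 [44,55)=8 [55,66)=14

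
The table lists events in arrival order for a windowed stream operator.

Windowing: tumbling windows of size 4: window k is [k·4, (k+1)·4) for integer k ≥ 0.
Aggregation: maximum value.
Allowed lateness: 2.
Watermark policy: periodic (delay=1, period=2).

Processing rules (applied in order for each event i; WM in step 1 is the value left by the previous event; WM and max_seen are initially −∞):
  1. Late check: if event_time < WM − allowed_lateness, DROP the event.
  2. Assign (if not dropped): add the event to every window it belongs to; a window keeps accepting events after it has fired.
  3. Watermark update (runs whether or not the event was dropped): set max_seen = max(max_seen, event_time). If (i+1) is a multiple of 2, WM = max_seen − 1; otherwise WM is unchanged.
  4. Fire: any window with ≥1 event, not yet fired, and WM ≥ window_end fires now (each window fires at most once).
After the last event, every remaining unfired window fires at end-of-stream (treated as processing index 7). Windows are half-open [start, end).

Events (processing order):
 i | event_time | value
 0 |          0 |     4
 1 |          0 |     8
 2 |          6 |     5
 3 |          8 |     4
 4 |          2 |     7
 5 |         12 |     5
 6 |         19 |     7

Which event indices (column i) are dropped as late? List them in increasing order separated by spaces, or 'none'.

4

i=0 t=0 v=4: → [0,4); WM=−∞
i=1 t=0 v=8: → [0,4); WM=-1
i=2 t=6 v=5: → [4,8); WM=-1
i=3 t=8 v=4: → [8,12); WM=7; [0,4) fires=8
i=4 t=2 v=7: DROP (t<7-2); WM=7
i=5 t=12 v=5: → [12,16); WM=11; [4,8) fires=5
i=6 t=19 v=7: → [16,20); WM=11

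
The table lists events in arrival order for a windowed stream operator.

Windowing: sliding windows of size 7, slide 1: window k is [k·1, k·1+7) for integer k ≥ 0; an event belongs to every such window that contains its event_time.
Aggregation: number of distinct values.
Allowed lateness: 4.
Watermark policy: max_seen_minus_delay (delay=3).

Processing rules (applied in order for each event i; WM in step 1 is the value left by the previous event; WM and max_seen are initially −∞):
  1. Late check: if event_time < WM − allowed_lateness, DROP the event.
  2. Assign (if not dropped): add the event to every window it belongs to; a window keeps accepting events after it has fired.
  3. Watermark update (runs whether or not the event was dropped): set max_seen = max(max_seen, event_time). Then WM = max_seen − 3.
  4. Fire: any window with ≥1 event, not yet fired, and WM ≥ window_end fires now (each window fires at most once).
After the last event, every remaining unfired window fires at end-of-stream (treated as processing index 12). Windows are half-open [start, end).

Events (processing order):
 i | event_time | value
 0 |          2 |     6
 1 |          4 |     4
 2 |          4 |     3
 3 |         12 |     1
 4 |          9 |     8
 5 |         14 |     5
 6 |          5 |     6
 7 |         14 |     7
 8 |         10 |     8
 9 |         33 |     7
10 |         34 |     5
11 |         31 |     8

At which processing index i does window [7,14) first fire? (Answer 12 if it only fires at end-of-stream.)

9

i=0 t=2 v=6: → [2,9),[1,8),[0,7); WM=-1
i=1 t=4 v=4: → [4,11),[3,10),[2,9),[1,8),[0,7); WM=1
i=2 t=4 v=3: → [4,11),[3,10),[2,9),[1,8),[0,7); WM=1
i=3 t=12 v=1: → [12,19),[11,18),[10,17),[9,16),[8,15),[7,14),[6,13); WM=9; [0,7) fires=3 [1,8) fires=3 [2,9) fires=3
i=4 t=9 v=8: → [9,16),[8,15),[7,14),[6,13),[5,12),[4,11),[3,10); WM=9
i=5 t=14 v=5: → [14,21),[13,20),[12,19),[11,18),[10,17),[9,16),[8,15); WM=11; [3,10) fires=3 [4,11) fires=3
i=6 t=5 v=6: DROP (t<11-4); WM=11
i=7 t=14 v=7: → [14,21),[13,20),[12,19),[11,18),[10,17),[9,16),[8,15); WM=11
i=8 t=10 v=8: → [10,17),[9,16),[8,15),[7,14),[6,13),[5,12),[4,11); WM=11
i=9 t=33 v=7: → [33,40),[32,39),[31,38),[30,37),[29,36),[28,35),[27,34); WM=30; [5,12) fires=1 [6,13) fires=2 [7,14) fires=2 [8,15) fires=4 [9,16) fires=4 [10,17) fires=4 [11,18) fires=3 [12,19) fires=3 [13,20) fires=2 [14,21) fires=2
i=10 t=34 v=5: → [34,41),[33,40),[32,39),[31,38),[30,37),[29,36),[28,35); WM=31
i=11 t=31 v=8: → [31,38),[30,37),[29,36),[28,35),[27,34),[26,33),[25,32); WM=31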